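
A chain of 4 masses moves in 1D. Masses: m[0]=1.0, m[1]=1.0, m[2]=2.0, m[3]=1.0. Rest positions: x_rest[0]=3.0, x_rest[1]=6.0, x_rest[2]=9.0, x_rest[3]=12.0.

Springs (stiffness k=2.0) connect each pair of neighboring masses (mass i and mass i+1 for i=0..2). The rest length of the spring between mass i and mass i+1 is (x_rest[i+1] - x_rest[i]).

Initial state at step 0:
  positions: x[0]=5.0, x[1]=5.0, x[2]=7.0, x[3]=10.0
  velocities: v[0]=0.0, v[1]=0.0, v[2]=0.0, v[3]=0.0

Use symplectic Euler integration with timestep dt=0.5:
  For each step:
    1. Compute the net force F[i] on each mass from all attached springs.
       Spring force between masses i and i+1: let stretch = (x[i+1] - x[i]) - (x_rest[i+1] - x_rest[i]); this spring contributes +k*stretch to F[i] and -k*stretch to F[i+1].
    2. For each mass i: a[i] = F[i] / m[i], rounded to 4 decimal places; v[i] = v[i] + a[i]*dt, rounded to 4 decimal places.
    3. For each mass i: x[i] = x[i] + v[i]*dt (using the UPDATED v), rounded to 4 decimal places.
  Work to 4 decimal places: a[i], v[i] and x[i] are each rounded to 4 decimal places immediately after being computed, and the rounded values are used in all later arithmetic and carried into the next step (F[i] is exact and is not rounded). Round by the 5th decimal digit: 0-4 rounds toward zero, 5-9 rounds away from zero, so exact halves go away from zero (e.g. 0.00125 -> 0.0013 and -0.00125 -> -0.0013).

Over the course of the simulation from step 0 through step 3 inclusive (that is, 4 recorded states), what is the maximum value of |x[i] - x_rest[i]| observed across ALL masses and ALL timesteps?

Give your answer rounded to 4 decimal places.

Answer: 2.1875

Derivation:
Step 0: x=[5.0000 5.0000 7.0000 10.0000] v=[0.0000 0.0000 0.0000 0.0000]
Step 1: x=[3.5000 6.0000 7.2500 10.0000] v=[-3.0000 2.0000 0.5000 0.0000]
Step 2: x=[1.7500 6.3750 7.8750 10.1250] v=[-3.5000 0.7500 1.2500 0.2500]
Step 3: x=[0.8125 5.1875 8.6875 10.6250] v=[-1.8750 -2.3750 1.6250 1.0000]
Max displacement = 2.1875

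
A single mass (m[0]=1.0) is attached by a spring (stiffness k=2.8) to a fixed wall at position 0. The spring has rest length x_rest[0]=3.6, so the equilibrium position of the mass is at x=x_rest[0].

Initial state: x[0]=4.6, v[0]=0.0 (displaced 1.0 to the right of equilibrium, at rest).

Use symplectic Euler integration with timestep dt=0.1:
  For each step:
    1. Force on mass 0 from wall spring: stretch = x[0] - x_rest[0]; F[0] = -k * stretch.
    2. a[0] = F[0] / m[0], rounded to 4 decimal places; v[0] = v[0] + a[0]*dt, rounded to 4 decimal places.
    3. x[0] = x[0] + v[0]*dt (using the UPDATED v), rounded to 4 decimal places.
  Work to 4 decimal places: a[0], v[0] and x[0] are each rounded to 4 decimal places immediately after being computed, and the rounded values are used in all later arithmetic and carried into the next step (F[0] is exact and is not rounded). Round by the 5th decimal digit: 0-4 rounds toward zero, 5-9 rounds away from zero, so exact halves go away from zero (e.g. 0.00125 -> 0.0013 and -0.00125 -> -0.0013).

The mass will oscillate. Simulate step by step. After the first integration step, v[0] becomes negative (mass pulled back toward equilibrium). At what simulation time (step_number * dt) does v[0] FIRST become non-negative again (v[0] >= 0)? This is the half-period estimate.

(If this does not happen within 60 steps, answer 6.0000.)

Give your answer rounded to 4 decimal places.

Answer: 1.9000

Derivation:
Step 0: x=[4.6000] v=[0.0000]
Step 1: x=[4.5720] v=[-0.2800]
Step 2: x=[4.5168] v=[-0.5522]
Step 3: x=[4.4359] v=[-0.8089]
Step 4: x=[4.3316] v=[-1.0430]
Step 5: x=[4.2068] v=[-1.2479]
Step 6: x=[4.0650] v=[-1.4178]
Step 7: x=[3.9102] v=[-1.5480]
Step 8: x=[3.7467] v=[-1.6349]
Step 9: x=[3.5791] v=[-1.6760]
Step 10: x=[3.4121] v=[-1.6702]
Step 11: x=[3.2503] v=[-1.6176]
Step 12: x=[3.0983] v=[-1.5197]
Step 13: x=[2.9604] v=[-1.3792]
Step 14: x=[2.8404] v=[-1.2001]
Step 15: x=[2.7417] v=[-0.9874]
Step 16: x=[2.6670] v=[-0.7471]
Step 17: x=[2.6184] v=[-0.4859]
Step 18: x=[2.5973] v=[-0.2111]
Step 19: x=[2.6043] v=[0.0697]
First v>=0 after going negative at step 19, time=1.9000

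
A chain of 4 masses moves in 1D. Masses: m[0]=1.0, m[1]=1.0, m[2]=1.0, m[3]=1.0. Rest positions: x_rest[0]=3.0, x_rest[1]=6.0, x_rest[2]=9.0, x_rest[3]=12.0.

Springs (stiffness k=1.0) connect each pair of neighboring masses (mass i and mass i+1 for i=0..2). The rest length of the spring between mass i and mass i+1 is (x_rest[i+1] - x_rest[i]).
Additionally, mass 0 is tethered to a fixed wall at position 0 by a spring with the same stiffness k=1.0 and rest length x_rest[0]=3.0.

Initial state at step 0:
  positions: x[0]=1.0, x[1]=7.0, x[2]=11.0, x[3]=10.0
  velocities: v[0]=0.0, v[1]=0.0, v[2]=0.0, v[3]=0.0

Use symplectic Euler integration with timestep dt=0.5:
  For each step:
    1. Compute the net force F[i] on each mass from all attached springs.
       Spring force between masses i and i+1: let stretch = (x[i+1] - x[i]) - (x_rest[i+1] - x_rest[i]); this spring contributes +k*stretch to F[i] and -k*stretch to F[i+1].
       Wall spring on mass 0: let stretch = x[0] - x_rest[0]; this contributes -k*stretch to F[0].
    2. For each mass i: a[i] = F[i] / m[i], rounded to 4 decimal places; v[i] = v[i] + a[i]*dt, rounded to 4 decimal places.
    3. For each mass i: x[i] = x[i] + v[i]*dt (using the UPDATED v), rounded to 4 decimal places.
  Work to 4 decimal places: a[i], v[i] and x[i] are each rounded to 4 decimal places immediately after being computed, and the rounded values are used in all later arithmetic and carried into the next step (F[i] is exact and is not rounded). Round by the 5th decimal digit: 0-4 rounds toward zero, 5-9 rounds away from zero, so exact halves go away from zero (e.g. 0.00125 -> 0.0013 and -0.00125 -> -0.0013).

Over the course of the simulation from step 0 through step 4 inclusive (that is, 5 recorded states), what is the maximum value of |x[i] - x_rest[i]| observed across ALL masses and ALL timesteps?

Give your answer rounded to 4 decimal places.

Answer: 2.2031

Derivation:
Step 0: x=[1.0000 7.0000 11.0000 10.0000] v=[0.0000 0.0000 0.0000 0.0000]
Step 1: x=[2.2500 6.5000 9.7500 11.0000] v=[2.5000 -1.0000 -2.5000 2.0000]
Step 2: x=[4.0000 5.7500 8.0000 12.4375] v=[3.5000 -1.5000 -3.5000 2.8750]
Step 3: x=[5.1875 5.1250 6.7969 13.5157] v=[2.3750 -1.2500 -2.4063 2.1563]
Step 4: x=[5.0625 4.9336 6.8555 13.6642] v=[-0.2500 -0.3828 0.1172 0.2969]
Max displacement = 2.2031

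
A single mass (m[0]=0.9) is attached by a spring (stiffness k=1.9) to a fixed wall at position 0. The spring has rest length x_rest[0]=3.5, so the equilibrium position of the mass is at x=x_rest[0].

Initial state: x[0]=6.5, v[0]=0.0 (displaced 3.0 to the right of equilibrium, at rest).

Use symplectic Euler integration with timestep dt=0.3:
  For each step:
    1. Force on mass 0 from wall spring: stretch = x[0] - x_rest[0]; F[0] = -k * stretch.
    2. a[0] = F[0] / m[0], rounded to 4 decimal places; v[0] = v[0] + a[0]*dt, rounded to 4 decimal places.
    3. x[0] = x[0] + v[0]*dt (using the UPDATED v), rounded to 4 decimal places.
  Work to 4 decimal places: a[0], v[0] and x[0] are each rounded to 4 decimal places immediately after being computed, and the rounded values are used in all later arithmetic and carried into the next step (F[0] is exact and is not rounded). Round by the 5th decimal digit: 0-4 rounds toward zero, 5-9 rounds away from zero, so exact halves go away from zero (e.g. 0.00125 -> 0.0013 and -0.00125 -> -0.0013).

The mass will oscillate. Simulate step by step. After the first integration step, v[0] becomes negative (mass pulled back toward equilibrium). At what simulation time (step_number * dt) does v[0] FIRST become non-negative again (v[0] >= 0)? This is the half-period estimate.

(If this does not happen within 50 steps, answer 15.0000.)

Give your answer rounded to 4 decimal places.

Answer: 2.4000

Derivation:
Step 0: x=[6.5000] v=[0.0000]
Step 1: x=[5.9300] v=[-1.9000]
Step 2: x=[4.8983] v=[-3.4390]
Step 3: x=[3.6009] v=[-4.3246]
Step 4: x=[2.2844] v=[-4.3885]
Step 5: x=[1.1988] v=[-3.6186]
Step 6: x=[0.5504] v=[-2.1612]
Step 7: x=[0.4625] v=[-0.2931]
Step 8: x=[0.9517] v=[1.6307]
First v>=0 after going negative at step 8, time=2.4000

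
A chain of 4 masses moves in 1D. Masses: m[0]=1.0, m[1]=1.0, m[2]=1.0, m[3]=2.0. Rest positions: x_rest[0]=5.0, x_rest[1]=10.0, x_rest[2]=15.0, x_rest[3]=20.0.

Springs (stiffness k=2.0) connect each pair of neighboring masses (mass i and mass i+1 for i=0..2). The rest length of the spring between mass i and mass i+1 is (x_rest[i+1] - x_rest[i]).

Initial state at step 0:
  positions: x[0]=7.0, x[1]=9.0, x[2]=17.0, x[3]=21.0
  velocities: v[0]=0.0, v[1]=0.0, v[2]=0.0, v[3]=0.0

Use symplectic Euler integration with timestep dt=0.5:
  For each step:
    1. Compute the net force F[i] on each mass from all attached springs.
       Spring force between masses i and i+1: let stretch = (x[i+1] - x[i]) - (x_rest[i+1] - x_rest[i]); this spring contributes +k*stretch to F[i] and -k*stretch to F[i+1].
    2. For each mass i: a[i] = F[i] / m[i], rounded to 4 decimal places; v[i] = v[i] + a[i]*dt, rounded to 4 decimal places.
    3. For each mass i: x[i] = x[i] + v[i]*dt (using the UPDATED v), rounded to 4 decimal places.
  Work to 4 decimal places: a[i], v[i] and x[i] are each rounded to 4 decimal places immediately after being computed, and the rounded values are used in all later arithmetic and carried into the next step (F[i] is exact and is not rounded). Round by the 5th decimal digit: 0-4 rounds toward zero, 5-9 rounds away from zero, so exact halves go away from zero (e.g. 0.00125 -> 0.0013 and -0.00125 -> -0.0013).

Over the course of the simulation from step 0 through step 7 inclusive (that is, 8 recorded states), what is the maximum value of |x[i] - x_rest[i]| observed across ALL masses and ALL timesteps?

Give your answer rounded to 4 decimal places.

Step 0: x=[7.0000 9.0000 17.0000 21.0000] v=[0.0000 0.0000 0.0000 0.0000]
Step 1: x=[5.5000 12.0000 15.0000 21.2500] v=[-3.0000 6.0000 -4.0000 0.5000]
Step 2: x=[4.7500 13.2500 14.6250 21.1875] v=[-1.5000 2.5000 -0.7500 -0.1250]
Step 3: x=[5.7500 10.9375 16.8438 20.7344] v=[2.0000 -4.6250 4.4375 -0.9063]
Step 4: x=[6.8438 8.9844 18.0547 20.5586] v=[2.1875 -3.9062 2.4218 -0.3516]
Step 5: x=[6.5079 10.4962 15.9824 21.0069] v=[-0.6719 3.0235 -4.1446 0.8965]
Step 6: x=[5.6661 12.7569 13.6793 21.4491] v=[-1.6836 4.5214 -4.6063 0.8843]
Step 7: x=[5.8697 11.9334 14.7999 21.1988] v=[0.4072 -1.6470 2.2411 -0.5006]
Max displacement = 3.2500

Answer: 3.2500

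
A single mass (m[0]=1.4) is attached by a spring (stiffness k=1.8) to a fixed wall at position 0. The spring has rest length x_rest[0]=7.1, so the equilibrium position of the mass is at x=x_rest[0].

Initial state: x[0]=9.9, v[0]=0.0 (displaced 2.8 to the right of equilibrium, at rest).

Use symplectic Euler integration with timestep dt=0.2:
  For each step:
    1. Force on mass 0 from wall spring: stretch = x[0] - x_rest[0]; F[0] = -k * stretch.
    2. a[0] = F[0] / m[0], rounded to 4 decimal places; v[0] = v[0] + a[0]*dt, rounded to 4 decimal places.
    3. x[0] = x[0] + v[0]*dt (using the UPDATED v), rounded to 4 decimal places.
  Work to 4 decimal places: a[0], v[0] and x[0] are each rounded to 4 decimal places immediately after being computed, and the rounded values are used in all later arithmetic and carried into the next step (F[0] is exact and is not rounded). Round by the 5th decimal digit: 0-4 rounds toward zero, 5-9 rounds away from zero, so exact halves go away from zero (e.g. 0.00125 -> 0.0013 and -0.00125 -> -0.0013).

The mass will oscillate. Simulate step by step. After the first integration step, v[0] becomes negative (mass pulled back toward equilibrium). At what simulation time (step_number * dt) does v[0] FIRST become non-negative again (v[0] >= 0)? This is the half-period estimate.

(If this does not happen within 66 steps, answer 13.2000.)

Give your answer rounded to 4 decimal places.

Step 0: x=[9.9000] v=[0.0000]
Step 1: x=[9.7560] v=[-0.7200]
Step 2: x=[9.4754] v=[-1.4030]
Step 3: x=[9.0726] v=[-2.0138]
Step 4: x=[8.5684] v=[-2.5210]
Step 5: x=[7.9887] v=[-2.8986]
Step 6: x=[7.3633] v=[-3.1271]
Step 7: x=[6.7243] v=[-3.1948]
Step 8: x=[6.1047] v=[-3.0982]
Step 9: x=[5.5362] v=[-2.8423]
Step 10: x=[5.0482] v=[-2.4402]
Step 11: x=[4.6657] v=[-1.9126]
Step 12: x=[4.4084] v=[-1.2866]
Step 13: x=[4.2895] v=[-0.5945]
Step 14: x=[4.3151] v=[0.1282]
First v>=0 after going negative at step 14, time=2.8000

Answer: 2.8000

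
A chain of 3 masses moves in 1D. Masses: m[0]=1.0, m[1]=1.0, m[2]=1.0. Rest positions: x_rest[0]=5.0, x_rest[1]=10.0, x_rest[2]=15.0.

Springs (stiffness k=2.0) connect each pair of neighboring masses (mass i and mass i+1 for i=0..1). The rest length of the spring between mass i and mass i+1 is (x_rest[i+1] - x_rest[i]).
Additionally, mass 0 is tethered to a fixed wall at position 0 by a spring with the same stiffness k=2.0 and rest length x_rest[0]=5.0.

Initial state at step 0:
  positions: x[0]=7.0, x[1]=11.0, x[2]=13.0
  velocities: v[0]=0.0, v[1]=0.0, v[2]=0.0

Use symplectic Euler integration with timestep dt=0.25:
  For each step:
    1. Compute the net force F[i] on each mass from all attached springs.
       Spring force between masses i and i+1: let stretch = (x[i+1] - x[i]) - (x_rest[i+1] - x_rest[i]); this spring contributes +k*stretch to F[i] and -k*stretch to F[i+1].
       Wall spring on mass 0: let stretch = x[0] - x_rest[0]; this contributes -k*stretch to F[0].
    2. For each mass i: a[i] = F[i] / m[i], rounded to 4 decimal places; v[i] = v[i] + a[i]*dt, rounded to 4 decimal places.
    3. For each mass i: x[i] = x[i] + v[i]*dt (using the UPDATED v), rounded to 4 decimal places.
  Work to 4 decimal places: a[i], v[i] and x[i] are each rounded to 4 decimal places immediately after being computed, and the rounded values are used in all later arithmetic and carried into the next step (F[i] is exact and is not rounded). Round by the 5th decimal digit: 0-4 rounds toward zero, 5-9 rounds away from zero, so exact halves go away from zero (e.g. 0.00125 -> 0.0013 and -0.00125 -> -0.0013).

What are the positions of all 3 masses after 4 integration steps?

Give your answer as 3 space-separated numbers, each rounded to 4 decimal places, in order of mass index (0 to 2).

Answer: 4.1326 9.3201 15.6968

Derivation:
Step 0: x=[7.0000 11.0000 13.0000] v=[0.0000 0.0000 0.0000]
Step 1: x=[6.6250 10.7500 13.3750] v=[-1.5000 -1.0000 1.5000]
Step 2: x=[5.9375 10.3125 14.0469] v=[-2.7500 -1.7500 2.6875]
Step 3: x=[5.0547 9.7949 14.8770] v=[-3.5313 -2.0703 3.3203]
Step 4: x=[4.1326 9.3201 15.6968] v=[-3.6886 -1.8994 3.2793]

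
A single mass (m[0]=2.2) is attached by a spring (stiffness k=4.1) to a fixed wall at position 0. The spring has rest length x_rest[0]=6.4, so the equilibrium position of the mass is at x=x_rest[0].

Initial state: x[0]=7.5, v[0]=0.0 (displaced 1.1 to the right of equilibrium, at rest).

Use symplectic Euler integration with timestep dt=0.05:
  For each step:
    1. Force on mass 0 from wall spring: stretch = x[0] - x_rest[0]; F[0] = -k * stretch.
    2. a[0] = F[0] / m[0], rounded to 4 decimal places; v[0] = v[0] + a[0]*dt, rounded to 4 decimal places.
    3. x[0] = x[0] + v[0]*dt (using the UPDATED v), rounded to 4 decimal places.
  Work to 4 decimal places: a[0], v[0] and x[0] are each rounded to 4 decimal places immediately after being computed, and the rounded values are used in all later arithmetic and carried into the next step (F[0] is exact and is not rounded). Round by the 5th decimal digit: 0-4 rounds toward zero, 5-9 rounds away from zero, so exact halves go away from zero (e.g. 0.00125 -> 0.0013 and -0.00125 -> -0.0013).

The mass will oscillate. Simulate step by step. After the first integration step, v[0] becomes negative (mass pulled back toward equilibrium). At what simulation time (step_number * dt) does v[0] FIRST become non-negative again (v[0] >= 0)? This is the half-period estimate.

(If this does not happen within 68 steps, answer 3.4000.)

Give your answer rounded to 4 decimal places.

Step 0: x=[7.5000] v=[0.0000]
Step 1: x=[7.4949] v=[-0.1025]
Step 2: x=[7.4847] v=[-0.2045]
Step 3: x=[7.4694] v=[-0.3056]
Step 4: x=[7.4491] v=[-0.4053]
Step 5: x=[7.4239] v=[-0.5031]
Step 6: x=[7.3940] v=[-0.5985]
Step 7: x=[7.3594] v=[-0.6911]
Step 8: x=[7.3204] v=[-0.7805]
Step 9: x=[7.2771] v=[-0.8663]
Step 10: x=[7.2297] v=[-0.9480]
Step 11: x=[7.1784] v=[-1.0253]
Step 12: x=[7.1235] v=[-1.0978]
Step 13: x=[7.0652] v=[-1.1652]
Step 14: x=[7.0038] v=[-1.2272]
Step 15: x=[6.9396] v=[-1.2835]
Step 16: x=[6.8729] v=[-1.3338]
Step 17: x=[6.8040] v=[-1.3779]
Step 18: x=[6.7332] v=[-1.4155]
Step 19: x=[6.6609] v=[-1.4466]
Step 20: x=[6.5874] v=[-1.4709]
Step 21: x=[6.5130] v=[-1.4884]
Step 22: x=[6.4381] v=[-1.4989]
Step 23: x=[6.3630] v=[-1.5025]
Step 24: x=[6.2880] v=[-1.4991]
Step 25: x=[6.2136] v=[-1.4887]
Step 26: x=[6.1400] v=[-1.4713]
Step 27: x=[6.0676] v=[-1.4471]
Step 28: x=[5.9968] v=[-1.4161]
Step 29: x=[5.9279] v=[-1.3785]
Step 30: x=[5.8612] v=[-1.3345]
Step 31: x=[5.7970] v=[-1.2843]
Step 32: x=[5.7356] v=[-1.2281]
Step 33: x=[5.6773] v=[-1.1662]
Step 34: x=[5.6224] v=[-1.0989]
Step 35: x=[5.5711] v=[-1.0264]
Step 36: x=[5.5236] v=[-0.9492]
Step 37: x=[5.4802] v=[-0.8675]
Step 38: x=[5.4411] v=[-0.7818]
Step 39: x=[5.4065] v=[-0.6925]
Step 40: x=[5.3765] v=[-0.5999]
Step 41: x=[5.3513] v=[-0.5045]
Step 42: x=[5.3310] v=[-0.4068]
Step 43: x=[5.3156] v=[-0.3072]
Step 44: x=[5.3053] v=[-0.2062]
Step 45: x=[5.3001] v=[-0.1042]
Step 46: x=[5.3000] v=[-0.0017]
Step 47: x=[5.3050] v=[0.1008]
First v>=0 after going negative at step 47, time=2.3500

Answer: 2.3500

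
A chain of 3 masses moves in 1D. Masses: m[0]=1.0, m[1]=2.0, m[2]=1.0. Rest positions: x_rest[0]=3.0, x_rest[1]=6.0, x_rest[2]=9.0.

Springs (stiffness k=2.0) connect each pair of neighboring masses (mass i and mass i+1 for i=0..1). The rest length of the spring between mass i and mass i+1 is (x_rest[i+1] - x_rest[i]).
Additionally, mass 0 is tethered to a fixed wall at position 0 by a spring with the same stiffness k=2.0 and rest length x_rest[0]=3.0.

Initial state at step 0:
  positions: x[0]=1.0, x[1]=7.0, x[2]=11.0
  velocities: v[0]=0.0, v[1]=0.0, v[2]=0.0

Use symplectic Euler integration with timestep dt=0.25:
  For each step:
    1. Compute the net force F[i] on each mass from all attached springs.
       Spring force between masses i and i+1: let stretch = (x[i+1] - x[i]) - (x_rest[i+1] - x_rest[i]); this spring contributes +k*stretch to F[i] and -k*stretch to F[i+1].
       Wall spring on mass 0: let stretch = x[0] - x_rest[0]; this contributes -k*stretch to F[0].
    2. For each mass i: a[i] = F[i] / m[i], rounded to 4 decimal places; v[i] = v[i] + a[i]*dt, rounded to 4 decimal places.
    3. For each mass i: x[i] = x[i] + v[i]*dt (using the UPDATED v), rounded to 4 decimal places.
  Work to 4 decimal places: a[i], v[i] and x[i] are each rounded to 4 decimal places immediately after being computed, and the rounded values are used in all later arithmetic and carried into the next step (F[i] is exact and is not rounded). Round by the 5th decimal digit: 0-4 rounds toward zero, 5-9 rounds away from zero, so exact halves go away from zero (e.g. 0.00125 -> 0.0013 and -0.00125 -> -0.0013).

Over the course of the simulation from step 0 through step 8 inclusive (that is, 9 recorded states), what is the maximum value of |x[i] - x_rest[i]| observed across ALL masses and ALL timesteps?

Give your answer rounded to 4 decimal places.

Step 0: x=[1.0000 7.0000 11.0000] v=[0.0000 0.0000 0.0000]
Step 1: x=[1.6250 6.8750 10.8750] v=[2.5000 -0.5000 -0.5000]
Step 2: x=[2.7031 6.6719 10.6250] v=[4.3125 -0.8125 -1.0000]
Step 3: x=[3.9395 6.4678 10.2559] v=[4.9454 -0.8164 -1.4766]
Step 4: x=[4.9995 6.3424 9.7882] v=[4.2398 -0.5015 -1.8707]
Step 5: x=[5.6024 6.3485 9.2648] v=[2.4115 0.0242 -2.0936]
Step 6: x=[5.5982 6.4902 8.7519] v=[-0.0167 0.5668 -2.0518]
Step 7: x=[5.0058 6.7175 8.3312] v=[-2.3698 0.9092 -1.6827]
Step 8: x=[4.0016 6.9387 8.0838] v=[-4.0169 0.8847 -0.9896]
Max displacement = 2.6024

Answer: 2.6024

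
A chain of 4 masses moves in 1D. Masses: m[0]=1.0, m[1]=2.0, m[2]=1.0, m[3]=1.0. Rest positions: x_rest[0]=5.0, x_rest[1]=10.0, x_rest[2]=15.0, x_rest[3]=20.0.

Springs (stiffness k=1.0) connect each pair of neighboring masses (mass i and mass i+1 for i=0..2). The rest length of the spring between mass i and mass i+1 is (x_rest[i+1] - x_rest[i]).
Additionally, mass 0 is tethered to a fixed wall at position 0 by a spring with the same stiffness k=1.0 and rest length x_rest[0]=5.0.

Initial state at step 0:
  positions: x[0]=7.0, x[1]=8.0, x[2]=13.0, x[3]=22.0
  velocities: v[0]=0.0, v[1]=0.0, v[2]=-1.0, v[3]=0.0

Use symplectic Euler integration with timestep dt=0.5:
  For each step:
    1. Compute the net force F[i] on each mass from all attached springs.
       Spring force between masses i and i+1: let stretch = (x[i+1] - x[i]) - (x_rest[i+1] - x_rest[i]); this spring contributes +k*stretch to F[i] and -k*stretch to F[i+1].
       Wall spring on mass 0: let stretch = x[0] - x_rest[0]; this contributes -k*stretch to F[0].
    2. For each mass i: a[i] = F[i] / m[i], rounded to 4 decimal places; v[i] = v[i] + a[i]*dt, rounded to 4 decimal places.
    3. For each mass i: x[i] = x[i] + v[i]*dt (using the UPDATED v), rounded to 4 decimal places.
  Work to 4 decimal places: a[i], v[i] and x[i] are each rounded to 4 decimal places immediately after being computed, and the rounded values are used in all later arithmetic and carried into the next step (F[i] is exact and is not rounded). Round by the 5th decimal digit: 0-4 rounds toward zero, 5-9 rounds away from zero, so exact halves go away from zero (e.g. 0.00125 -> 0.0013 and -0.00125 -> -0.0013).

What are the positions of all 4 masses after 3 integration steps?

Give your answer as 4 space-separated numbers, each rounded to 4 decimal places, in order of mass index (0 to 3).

Answer: 1.8750 9.9375 15.5938 17.8125

Derivation:
Step 0: x=[7.0000 8.0000 13.0000 22.0000] v=[0.0000 0.0000 -1.0000 0.0000]
Step 1: x=[5.5000 8.5000 13.5000 21.0000] v=[-3.0000 1.0000 1.0000 -2.0000]
Step 2: x=[3.3750 9.2500 14.6250 19.3750] v=[-4.2500 1.5000 2.2500 -3.2500]
Step 3: x=[1.8750 9.9375 15.5938 17.8125] v=[-3.0000 1.3750 1.9375 -3.1250]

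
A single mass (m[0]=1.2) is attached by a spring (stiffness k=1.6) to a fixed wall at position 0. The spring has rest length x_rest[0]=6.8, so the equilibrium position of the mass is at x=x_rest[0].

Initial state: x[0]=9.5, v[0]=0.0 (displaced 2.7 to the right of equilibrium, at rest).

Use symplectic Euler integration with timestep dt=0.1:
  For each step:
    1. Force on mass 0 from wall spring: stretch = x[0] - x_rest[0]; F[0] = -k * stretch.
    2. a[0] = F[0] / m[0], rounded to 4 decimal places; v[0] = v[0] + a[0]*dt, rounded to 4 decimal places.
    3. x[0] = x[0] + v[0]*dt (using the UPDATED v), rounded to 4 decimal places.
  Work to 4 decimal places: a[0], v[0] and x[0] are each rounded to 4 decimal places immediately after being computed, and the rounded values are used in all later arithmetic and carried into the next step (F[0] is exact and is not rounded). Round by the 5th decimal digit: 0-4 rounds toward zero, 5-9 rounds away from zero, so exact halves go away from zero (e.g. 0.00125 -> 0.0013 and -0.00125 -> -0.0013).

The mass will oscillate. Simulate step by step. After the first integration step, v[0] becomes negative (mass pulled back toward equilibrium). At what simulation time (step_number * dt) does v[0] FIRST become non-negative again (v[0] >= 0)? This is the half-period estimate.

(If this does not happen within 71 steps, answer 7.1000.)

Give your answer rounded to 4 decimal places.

Answer: 2.8000

Derivation:
Step 0: x=[9.5000] v=[0.0000]
Step 1: x=[9.4640] v=[-0.3600]
Step 2: x=[9.3925] v=[-0.7152]
Step 3: x=[9.2864] v=[-1.0609]
Step 4: x=[9.1472] v=[-1.3924]
Step 5: x=[8.9767] v=[-1.7054]
Step 6: x=[8.7771] v=[-1.9956]
Step 7: x=[8.5512] v=[-2.2592]
Step 8: x=[8.3019] v=[-2.4927]
Step 9: x=[8.0326] v=[-2.6930]
Step 10: x=[7.7469] v=[-2.8574]
Step 11: x=[7.4485] v=[-2.9837]
Step 12: x=[7.1415] v=[-3.0702]
Step 13: x=[6.8299] v=[-3.1157]
Step 14: x=[6.5179] v=[-3.1197]
Step 15: x=[6.2097] v=[-3.0821]
Step 16: x=[5.9094] v=[-3.0034]
Step 17: x=[5.6209] v=[-2.8847]
Step 18: x=[5.3482] v=[-2.7275]
Step 19: x=[5.0948] v=[-2.5339]
Step 20: x=[4.8642] v=[-2.3065]
Step 21: x=[4.6594] v=[-2.0484]
Step 22: x=[4.4831] v=[-1.7630]
Step 23: x=[4.3377] v=[-1.4541]
Step 24: x=[4.2251] v=[-1.1258]
Step 25: x=[4.1469] v=[-0.7825]
Step 26: x=[4.1040] v=[-0.4288]
Step 27: x=[4.0971] v=[-0.0693]
Step 28: x=[4.1262] v=[0.2911]
First v>=0 after going negative at step 28, time=2.8000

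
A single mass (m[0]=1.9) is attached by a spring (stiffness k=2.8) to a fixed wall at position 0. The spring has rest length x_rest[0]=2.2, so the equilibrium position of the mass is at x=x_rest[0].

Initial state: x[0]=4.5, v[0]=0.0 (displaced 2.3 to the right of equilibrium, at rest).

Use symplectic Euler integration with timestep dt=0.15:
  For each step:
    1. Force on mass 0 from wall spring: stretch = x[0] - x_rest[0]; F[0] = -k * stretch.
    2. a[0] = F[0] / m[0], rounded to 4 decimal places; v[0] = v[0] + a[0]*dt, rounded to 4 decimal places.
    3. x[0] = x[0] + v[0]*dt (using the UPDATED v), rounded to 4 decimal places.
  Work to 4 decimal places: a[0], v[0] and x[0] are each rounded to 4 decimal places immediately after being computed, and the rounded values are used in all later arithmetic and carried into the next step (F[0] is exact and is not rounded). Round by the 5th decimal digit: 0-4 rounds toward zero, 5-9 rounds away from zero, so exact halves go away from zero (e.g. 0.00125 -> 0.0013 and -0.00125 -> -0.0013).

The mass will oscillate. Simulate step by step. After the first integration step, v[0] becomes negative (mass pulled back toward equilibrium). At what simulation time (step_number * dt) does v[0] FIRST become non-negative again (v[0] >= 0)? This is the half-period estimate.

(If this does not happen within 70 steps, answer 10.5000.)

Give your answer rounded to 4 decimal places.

Answer: 2.7000

Derivation:
Step 0: x=[4.5000] v=[0.0000]
Step 1: x=[4.4237] v=[-0.5084]
Step 2: x=[4.2737] v=[-1.0000]
Step 3: x=[4.0549] v=[-1.4584]
Step 4: x=[3.7746] v=[-1.8684]
Step 5: x=[3.4421] v=[-2.2165]
Step 6: x=[3.0684] v=[-2.4911]
Step 7: x=[2.6659] v=[-2.6831]
Step 8: x=[2.2480] v=[-2.7861]
Step 9: x=[1.8285] v=[-2.7967]
Step 10: x=[1.4213] v=[-2.7146]
Step 11: x=[1.0399] v=[-2.5425]
Step 12: x=[0.6970] v=[-2.2861]
Step 13: x=[0.4039] v=[-1.9539]
Step 14: x=[0.1704] v=[-1.5569]
Step 15: x=[0.0042] v=[-1.1083]
Step 16: x=[-0.0892] v=[-0.6229]
Step 17: x=[-0.1067] v=[-0.1169]
Step 18: x=[-0.0478] v=[0.3930]
First v>=0 after going negative at step 18, time=2.7000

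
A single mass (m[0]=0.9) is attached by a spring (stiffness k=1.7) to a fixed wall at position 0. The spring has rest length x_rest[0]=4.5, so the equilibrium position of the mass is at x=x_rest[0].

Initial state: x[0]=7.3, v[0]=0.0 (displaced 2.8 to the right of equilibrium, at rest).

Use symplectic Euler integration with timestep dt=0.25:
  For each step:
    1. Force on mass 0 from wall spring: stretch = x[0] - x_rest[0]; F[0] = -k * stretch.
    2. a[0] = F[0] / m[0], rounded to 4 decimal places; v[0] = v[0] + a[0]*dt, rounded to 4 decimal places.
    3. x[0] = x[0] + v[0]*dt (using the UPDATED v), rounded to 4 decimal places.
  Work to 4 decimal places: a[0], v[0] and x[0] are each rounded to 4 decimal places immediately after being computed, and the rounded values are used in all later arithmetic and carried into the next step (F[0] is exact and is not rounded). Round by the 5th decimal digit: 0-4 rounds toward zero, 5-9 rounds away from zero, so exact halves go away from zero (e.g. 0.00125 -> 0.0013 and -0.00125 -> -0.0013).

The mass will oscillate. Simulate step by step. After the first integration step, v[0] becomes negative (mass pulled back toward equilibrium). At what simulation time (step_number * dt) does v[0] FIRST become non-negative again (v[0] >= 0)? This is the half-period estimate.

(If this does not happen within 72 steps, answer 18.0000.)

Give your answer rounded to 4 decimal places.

Answer: 2.5000

Derivation:
Step 0: x=[7.3000] v=[0.0000]
Step 1: x=[6.9695] v=[-1.3222]
Step 2: x=[6.3474] v=[-2.4884]
Step 3: x=[5.5072] v=[-3.3608]
Step 4: x=[4.5481] v=[-3.8364]
Step 5: x=[3.5833] v=[-3.8591]
Step 6: x=[2.7268] v=[-3.4262]
Step 7: x=[2.0796] v=[-2.5889]
Step 8: x=[1.7181] v=[-1.4459]
Step 9: x=[1.6851] v=[-0.1322]
Step 10: x=[1.9844] v=[1.1971]
First v>=0 after going negative at step 10, time=2.5000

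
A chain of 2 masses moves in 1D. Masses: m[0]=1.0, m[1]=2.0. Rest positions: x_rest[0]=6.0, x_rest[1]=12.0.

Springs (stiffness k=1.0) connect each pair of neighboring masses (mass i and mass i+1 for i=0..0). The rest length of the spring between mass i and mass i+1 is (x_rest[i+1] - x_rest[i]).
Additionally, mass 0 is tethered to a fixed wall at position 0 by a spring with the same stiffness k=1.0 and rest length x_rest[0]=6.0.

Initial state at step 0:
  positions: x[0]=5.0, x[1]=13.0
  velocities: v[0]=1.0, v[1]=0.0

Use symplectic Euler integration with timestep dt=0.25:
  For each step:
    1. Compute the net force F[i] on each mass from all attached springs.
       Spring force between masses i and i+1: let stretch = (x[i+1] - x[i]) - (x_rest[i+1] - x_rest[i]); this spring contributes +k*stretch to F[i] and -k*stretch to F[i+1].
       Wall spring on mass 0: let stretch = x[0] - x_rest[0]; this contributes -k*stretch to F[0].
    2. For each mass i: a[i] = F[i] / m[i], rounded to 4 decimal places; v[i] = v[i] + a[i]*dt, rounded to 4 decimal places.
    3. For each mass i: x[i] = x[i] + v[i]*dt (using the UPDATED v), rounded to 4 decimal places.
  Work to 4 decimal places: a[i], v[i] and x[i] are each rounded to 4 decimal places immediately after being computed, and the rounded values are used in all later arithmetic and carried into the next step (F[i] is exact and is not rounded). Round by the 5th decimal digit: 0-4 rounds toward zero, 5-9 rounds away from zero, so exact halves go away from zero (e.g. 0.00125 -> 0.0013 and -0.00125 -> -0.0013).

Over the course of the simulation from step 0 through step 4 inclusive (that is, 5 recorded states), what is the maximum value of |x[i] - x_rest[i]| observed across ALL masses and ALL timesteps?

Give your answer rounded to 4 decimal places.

Step 0: x=[5.0000 13.0000] v=[1.0000 0.0000]
Step 1: x=[5.4375 12.9375] v=[1.7500 -0.2500]
Step 2: x=[6.0039 12.8281] v=[2.2656 -0.4375]
Step 3: x=[6.6216 12.6930] v=[2.4707 -0.5405]
Step 4: x=[7.2049 12.5557] v=[2.3332 -0.5494]
Max displacement = 1.2049

Answer: 1.2049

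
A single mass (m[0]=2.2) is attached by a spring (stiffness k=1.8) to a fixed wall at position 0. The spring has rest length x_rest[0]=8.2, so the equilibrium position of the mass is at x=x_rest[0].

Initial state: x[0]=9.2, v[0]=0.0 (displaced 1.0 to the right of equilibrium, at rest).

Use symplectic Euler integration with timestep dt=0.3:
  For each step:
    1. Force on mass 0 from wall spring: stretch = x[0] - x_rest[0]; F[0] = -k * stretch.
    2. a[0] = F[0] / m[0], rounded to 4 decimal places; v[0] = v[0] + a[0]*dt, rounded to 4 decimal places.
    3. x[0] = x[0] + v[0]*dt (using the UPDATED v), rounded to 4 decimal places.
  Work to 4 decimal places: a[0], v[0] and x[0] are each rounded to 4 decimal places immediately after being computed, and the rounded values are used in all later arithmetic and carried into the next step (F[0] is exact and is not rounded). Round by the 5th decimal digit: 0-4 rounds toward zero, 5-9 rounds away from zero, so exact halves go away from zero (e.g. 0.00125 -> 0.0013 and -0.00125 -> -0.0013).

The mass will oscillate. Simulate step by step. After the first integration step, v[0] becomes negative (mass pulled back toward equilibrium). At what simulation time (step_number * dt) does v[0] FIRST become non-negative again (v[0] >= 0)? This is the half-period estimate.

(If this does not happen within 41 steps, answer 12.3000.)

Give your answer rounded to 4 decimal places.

Answer: 3.6000

Derivation:
Step 0: x=[9.2000] v=[0.0000]
Step 1: x=[9.1264] v=[-0.2455]
Step 2: x=[8.9845] v=[-0.4729]
Step 3: x=[8.7849] v=[-0.6655]
Step 4: x=[8.5422] v=[-0.8091]
Step 5: x=[8.2743] v=[-0.8931]
Step 6: x=[8.0009] v=[-0.9113]
Step 7: x=[7.7422] v=[-0.8624]
Step 8: x=[7.5172] v=[-0.7500]
Step 9: x=[7.3425] v=[-0.5824]
Step 10: x=[7.2309] v=[-0.3719]
Step 11: x=[7.1907] v=[-0.1340]
Step 12: x=[7.2248] v=[0.1137]
First v>=0 after going negative at step 12, time=3.6000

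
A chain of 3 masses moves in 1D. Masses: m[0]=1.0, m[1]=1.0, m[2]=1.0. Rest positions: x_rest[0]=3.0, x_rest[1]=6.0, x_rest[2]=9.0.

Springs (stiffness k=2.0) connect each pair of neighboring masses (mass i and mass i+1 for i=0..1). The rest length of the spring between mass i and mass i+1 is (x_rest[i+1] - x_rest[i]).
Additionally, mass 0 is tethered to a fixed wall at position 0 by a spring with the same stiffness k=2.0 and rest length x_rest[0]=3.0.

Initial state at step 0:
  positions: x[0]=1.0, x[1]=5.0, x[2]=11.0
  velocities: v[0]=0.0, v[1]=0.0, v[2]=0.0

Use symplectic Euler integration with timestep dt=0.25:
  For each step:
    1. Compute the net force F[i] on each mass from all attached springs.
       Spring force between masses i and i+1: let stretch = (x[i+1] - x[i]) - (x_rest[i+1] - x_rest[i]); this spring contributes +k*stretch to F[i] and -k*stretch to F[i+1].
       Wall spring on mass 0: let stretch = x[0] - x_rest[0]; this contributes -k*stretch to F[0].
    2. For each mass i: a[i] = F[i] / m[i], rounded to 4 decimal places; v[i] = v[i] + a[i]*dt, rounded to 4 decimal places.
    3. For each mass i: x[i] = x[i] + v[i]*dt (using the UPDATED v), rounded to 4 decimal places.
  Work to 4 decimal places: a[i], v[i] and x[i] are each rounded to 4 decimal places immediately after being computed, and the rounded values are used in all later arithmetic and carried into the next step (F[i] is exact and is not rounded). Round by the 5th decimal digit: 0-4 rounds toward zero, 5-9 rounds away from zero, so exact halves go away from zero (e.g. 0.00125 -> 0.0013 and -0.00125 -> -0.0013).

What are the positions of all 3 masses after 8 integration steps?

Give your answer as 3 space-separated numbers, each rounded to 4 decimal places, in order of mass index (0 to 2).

Step 0: x=[1.0000 5.0000 11.0000] v=[0.0000 0.0000 0.0000]
Step 1: x=[1.3750 5.2500 10.6250] v=[1.5000 1.0000 -1.5000]
Step 2: x=[2.0625 5.6875 9.9531] v=[2.7500 1.7500 -2.6875]
Step 3: x=[2.9453 6.2051 9.1230] v=[3.5313 2.0703 -3.3203]
Step 4: x=[3.8675 6.6800 8.3032] v=[3.6886 1.8994 -3.2793]
Step 5: x=[4.6578 7.0062 7.6555] v=[3.1611 1.3048 -2.5909]
Step 6: x=[5.1594 7.1200 7.3016] v=[2.0064 0.4553 -1.4156]
Step 7: x=[5.2612 7.0115 7.3000] v=[0.4070 -0.4342 -0.0064]
Step 8: x=[4.9241 6.7202 7.6374] v=[-1.3485 -1.1651 1.3494]

Answer: 4.9241 6.7202 7.6374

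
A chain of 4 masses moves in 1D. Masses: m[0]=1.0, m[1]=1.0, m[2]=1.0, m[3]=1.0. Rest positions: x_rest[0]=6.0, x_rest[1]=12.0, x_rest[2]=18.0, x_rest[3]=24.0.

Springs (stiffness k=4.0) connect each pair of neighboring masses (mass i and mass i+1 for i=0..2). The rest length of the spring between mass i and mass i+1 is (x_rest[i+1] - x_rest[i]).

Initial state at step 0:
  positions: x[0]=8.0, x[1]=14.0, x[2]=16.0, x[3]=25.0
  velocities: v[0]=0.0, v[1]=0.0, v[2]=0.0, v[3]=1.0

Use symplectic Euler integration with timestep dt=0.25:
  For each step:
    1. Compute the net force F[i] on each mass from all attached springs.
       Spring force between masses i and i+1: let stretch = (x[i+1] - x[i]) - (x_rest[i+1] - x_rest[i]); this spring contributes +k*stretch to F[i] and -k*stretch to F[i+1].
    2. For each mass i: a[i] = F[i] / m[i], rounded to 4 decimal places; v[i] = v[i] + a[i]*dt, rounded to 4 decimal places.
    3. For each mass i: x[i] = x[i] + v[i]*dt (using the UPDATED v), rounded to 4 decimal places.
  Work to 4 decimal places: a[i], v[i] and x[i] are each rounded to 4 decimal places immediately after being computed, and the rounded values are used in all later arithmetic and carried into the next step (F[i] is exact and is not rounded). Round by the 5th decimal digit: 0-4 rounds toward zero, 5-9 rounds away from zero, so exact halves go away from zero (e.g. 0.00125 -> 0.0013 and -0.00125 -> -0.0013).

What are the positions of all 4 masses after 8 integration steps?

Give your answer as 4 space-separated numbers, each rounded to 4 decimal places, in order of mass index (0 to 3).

Answer: 7.0314 11.5482 19.4549 26.9659

Derivation:
Step 0: x=[8.0000 14.0000 16.0000 25.0000] v=[0.0000 0.0000 0.0000 1.0000]
Step 1: x=[8.0000 13.0000 17.7500 24.5000] v=[0.0000 -4.0000 7.0000 -2.0000]
Step 2: x=[7.7500 11.9375 20.0000 23.8125] v=[-1.0000 -4.2500 9.0000 -2.7500]
Step 3: x=[7.0469 11.8438 21.1875 23.6719] v=[-2.8125 -0.3750 4.7500 -0.5625]
Step 4: x=[6.0430 12.8868 20.6602 24.4102] v=[-4.0156 4.1718 -2.1093 2.9531]
Step 5: x=[5.2501 14.1622 19.1270 25.7110] v=[-3.1718 5.1014 -6.1327 5.2031]
Step 6: x=[5.1852 14.4507 17.9986 26.8658] v=[-0.2597 1.1541 -4.5135 4.6191]
Step 7: x=[5.9367 13.3098 18.2001 27.3038] v=[3.0058 -4.5635 0.8058 1.7519]
Step 8: x=[7.0314 11.5482 19.4549 26.9659] v=[4.3789 -7.0463 5.0192 -1.3518]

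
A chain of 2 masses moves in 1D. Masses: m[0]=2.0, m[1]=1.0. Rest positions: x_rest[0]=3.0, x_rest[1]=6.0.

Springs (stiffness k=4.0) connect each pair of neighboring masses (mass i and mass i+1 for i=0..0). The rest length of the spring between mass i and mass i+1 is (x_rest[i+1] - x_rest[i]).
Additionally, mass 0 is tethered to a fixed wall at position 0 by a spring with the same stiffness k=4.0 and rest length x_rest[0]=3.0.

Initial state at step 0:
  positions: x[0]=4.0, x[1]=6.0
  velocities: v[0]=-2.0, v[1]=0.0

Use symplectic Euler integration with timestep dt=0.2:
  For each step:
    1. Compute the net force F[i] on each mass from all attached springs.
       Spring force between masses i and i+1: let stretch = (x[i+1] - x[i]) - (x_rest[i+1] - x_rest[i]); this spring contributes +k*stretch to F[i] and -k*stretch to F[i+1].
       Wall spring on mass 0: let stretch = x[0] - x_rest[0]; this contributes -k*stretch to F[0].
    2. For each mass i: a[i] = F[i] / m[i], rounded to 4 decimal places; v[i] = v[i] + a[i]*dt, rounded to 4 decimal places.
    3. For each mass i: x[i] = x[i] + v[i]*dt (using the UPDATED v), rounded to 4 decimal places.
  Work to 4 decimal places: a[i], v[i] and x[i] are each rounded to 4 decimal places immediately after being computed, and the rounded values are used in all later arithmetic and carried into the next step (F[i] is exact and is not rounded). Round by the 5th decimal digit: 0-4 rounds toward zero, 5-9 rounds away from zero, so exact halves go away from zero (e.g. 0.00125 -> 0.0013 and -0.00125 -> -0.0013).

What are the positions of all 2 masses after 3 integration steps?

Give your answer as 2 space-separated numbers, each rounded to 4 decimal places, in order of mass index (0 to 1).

Answer: 2.2624 6.4828

Derivation:
Step 0: x=[4.0000 6.0000] v=[-2.0000 0.0000]
Step 1: x=[3.4400 6.1600] v=[-2.8000 0.8000]
Step 2: x=[2.8224 6.3648] v=[-3.0880 1.0240]
Step 3: x=[2.2624 6.4828] v=[-2.8000 0.5901]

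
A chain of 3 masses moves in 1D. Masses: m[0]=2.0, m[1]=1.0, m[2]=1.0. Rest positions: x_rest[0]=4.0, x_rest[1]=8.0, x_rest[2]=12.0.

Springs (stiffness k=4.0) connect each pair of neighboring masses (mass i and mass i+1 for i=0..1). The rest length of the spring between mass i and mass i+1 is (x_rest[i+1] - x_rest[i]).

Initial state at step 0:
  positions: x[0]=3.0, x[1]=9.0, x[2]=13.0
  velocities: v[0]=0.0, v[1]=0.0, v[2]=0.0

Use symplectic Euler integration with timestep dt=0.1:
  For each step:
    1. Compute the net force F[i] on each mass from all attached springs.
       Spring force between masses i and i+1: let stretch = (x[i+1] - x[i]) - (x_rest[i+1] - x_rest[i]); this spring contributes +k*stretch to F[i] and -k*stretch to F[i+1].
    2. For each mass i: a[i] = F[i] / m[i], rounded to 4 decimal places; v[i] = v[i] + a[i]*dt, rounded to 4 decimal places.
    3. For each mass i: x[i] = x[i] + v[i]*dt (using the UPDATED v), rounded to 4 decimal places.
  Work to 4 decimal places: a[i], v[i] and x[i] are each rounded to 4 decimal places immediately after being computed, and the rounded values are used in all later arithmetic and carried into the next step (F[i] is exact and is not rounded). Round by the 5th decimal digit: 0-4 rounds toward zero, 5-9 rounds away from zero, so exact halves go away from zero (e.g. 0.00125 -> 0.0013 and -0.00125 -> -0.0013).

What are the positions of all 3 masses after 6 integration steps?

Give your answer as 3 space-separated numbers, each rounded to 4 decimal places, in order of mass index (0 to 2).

Answer: 3.6885 7.8116 12.8114

Derivation:
Step 0: x=[3.0000 9.0000 13.0000] v=[0.0000 0.0000 0.0000]
Step 1: x=[3.0400 8.9200 13.0000] v=[0.4000 -0.8000 0.0000]
Step 2: x=[3.1176 8.7680 12.9968] v=[0.7760 -1.5200 -0.0320]
Step 3: x=[3.2282 8.5591 12.9845] v=[1.1061 -2.0886 -0.1235]
Step 4: x=[3.3654 8.3140 12.9551] v=[1.3723 -2.4508 -0.2937]
Step 5: x=[3.5216 8.0566 12.9001] v=[1.5620 -2.5738 -0.5501]
Step 6: x=[3.6885 7.8116 12.8114] v=[1.6690 -2.4504 -0.8875]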